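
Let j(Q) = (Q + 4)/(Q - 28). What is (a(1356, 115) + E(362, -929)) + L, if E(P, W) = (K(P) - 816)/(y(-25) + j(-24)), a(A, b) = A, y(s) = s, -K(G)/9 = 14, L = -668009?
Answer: -106658357/160 ≈ -6.6662e+5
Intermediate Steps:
K(G) = -126 (K(G) = -9*14 = -126)
j(Q) = (4 + Q)/(-28 + Q)
E(P, W) = 6123/160 (E(P, W) = (-126 - 816)/(-25 + (4 - 24)/(-28 - 24)) = -942/(-25 - 20/(-52)) = -942/(-25 - 1/52*(-20)) = -942/(-25 + 5/13) = -942/(-320/13) = -942*(-13/320) = 6123/160)
(a(1356, 115) + E(362, -929)) + L = (1356 + 6123/160) - 668009 = 223083/160 - 668009 = -106658357/160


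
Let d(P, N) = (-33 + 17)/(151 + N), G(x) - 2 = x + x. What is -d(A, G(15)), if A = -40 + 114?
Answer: 16/183 ≈ 0.087432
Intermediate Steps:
G(x) = 2 + 2*x (G(x) = 2 + (x + x) = 2 + 2*x)
A = 74
d(P, N) = -16/(151 + N)
-d(A, G(15)) = -(-16)/(151 + (2 + 2*15)) = -(-16)/(151 + (2 + 30)) = -(-16)/(151 + 32) = -(-16)/183 = -1*(-16/183) = 16/183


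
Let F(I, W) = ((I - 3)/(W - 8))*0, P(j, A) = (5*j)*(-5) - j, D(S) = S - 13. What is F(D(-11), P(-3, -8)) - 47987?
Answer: -47987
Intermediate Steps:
D(S) = -13 + S
P(j, A) = -26*j (P(j, A) = -25*j - j = -26*j)
F(I, W) = 0 (F(I, W) = ((-3 + I)/(-8 + W))*0 = 0)
F(D(-11), P(-3, -8)) - 47987 = 0 - 47987 = -47987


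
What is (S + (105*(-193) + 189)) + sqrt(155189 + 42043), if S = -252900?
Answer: -272976 + 4*sqrt(12327) ≈ -2.7253e+5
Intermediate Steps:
(S + (105*(-193) + 189)) + sqrt(155189 + 42043) = (-252900 + (105*(-193) + 189)) + sqrt(155189 + 42043) = (-252900 + (-20265 + 189)) + sqrt(197232) = (-252900 - 20076) + 4*sqrt(12327) = -272976 + 4*sqrt(12327)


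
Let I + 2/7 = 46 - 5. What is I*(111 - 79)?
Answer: 9120/7 ≈ 1302.9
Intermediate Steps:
I = 285/7 (I = -2/7 + (46 - 5) = -2/7 + 41 = 285/7 ≈ 40.714)
I*(111 - 79) = 285*(111 - 79)/7 = (285/7)*32 = 9120/7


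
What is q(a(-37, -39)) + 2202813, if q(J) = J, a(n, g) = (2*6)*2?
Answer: 2202837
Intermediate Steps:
a(n, g) = 24 (a(n, g) = 12*2 = 24)
q(a(-37, -39)) + 2202813 = 24 + 2202813 = 2202837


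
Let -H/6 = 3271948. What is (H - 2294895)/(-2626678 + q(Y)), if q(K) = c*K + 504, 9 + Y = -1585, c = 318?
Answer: 1289799/184298 ≈ 6.9984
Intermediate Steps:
H = -19631688 (H = -6*3271948 = -19631688)
Y = -1594 (Y = -9 - 1585 = -1594)
q(K) = 504 + 318*K (q(K) = 318*K + 504 = 504 + 318*K)
(H - 2294895)/(-2626678 + q(Y)) = (-19631688 - 2294895)/(-2626678 + (504 + 318*(-1594))) = -21926583/(-2626678 + (504 - 506892)) = -21926583/(-2626678 - 506388) = -21926583/(-3133066) = -21926583*(-1/3133066) = 1289799/184298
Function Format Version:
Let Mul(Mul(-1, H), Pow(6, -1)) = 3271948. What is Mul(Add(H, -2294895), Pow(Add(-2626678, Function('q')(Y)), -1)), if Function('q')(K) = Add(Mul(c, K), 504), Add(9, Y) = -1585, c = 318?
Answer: Rational(1289799, 184298) ≈ 6.9984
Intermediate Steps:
H = -19631688 (H = Mul(-6, 3271948) = -19631688)
Y = -1594 (Y = Add(-9, -1585) = -1594)
Function('q')(K) = Add(504, Mul(318, K)) (Function('q')(K) = Add(Mul(318, K), 504) = Add(504, Mul(318, K)))
Mul(Add(H, -2294895), Pow(Add(-2626678, Function('q')(Y)), -1)) = Mul(Add(-19631688, -2294895), Pow(Add(-2626678, Add(504, Mul(318, -1594))), -1)) = Mul(-21926583, Pow(Add(-2626678, Add(504, -506892)), -1)) = Mul(-21926583, Pow(Add(-2626678, -506388), -1)) = Mul(-21926583, Pow(-3133066, -1)) = Mul(-21926583, Rational(-1, 3133066)) = Rational(1289799, 184298)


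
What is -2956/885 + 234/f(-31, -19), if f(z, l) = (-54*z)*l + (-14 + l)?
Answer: -31441058/9392505 ≈ -3.3475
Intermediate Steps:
f(z, l) = -14 + l - 54*l*z (f(z, l) = -54*l*z + (-14 + l) = -14 + l - 54*l*z)
-2956/885 + 234/f(-31, -19) = -2956/885 + 234/(-14 - 19 - 54*(-19)*(-31)) = -2956*1/885 + 234/(-14 - 19 - 31806) = -2956/885 + 234/(-31839) = -2956/885 + 234*(-1/31839) = -2956/885 - 78/10613 = -31441058/9392505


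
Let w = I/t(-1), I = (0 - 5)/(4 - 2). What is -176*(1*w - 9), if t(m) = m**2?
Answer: 2024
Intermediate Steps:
I = -5/2 ≈ -2.5000
w = -5/2 (w = -5/(2*((-1)**2)) = -5/2/1 = -5/2*1 = -5/2 ≈ -2.5000)
-176*(1*w - 9) = -176*(1*(-5/2) - 9) = -176*(-5/2 - 9) = -176*(-23/2) = 2024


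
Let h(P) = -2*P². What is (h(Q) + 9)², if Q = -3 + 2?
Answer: 49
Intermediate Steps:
Q = -1
(h(Q) + 9)² = (-2*(-1)² + 9)² = (-2*1 + 9)² = (-2 + 9)² = 7² = 49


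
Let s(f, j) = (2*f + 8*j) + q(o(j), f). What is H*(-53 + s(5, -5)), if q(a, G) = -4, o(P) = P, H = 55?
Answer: -4785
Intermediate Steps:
s(f, j) = -4 + 2*f + 8*j (s(f, j) = (2*f + 8*j) - 4 = -4 + 2*f + 8*j)
H*(-53 + s(5, -5)) = 55*(-53 + (-4 + 2*5 + 8*(-5))) = 55*(-53 + (-4 + 10 - 40)) = 55*(-53 - 34) = 55*(-87) = -4785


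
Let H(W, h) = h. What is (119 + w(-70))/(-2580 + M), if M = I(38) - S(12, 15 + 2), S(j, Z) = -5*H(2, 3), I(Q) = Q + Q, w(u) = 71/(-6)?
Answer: -643/14934 ≈ -0.043056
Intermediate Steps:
w(u) = -71/6 (w(u) = 71*(-1/6) = -71/6)
I(Q) = 2*Q
S(j, Z) = -15 (S(j, Z) = -5*3 = -15)
M = 91 (M = 2*38 - 1*(-15) = 76 + 15 = 91)
(119 + w(-70))/(-2580 + M) = (119 - 71/6)/(-2580 + 91) = (643/6)/(-2489) = (643/6)*(-1/2489) = -643/14934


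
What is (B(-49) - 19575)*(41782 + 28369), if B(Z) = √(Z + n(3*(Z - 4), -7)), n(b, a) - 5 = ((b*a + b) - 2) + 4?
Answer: -1373205825 + 280604*√57 ≈ -1.3711e+9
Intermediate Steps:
n(b, a) = 7 + b + a*b (n(b, a) = 5 + (((b*a + b) - 2) + 4) = 5 + (((a*b + b) - 2) + 4) = 5 + (((b + a*b) - 2) + 4) = 5 + ((-2 + b + a*b) + 4) = 5 + (2 + b + a*b) = 7 + b + a*b)
B(Z) = √(79 - 17*Z) (B(Z) = √(Z + (7 + 3*(Z - 4) - 21*(Z - 4))) = √(Z + (7 + 3*(-4 + Z) - 21*(-4 + Z))) = √(Z + (7 + (-12 + 3*Z) - 7*(-12 + 3*Z))) = √(Z + (7 + (-12 + 3*Z) + (84 - 21*Z))) = √(Z + (79 - 18*Z)) = √(79 - 17*Z))
(B(-49) - 19575)*(41782 + 28369) = (√(79 - 17*(-49)) - 19575)*(41782 + 28369) = (√(79 + 833) - 19575)*70151 = (√912 - 19575)*70151 = (4*√57 - 19575)*70151 = (-19575 + 4*√57)*70151 = -1373205825 + 280604*√57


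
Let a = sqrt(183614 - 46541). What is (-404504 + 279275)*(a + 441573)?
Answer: -55297745217 - 125229*sqrt(137073) ≈ -5.5344e+10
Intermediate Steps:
a = sqrt(137073) ≈ 370.23
(-404504 + 279275)*(a + 441573) = (-404504 + 279275)*(sqrt(137073) + 441573) = -125229*(441573 + sqrt(137073)) = -55297745217 - 125229*sqrt(137073)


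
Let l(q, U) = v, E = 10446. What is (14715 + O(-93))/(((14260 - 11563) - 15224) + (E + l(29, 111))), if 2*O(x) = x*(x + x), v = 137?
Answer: -649/54 ≈ -12.019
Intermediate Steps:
l(q, U) = 137
O(x) = x**2 (O(x) = (x*(x + x))/2 = (x*(2*x))/2 = (2*x**2)/2 = x**2)
(14715 + O(-93))/(((14260 - 11563) - 15224) + (E + l(29, 111))) = (14715 + (-93)**2)/(((14260 - 11563) - 15224) + (10446 + 137)) = (14715 + 8649)/((2697 - 15224) + 10583) = 23364/(-12527 + 10583) = 23364/(-1944) = 23364*(-1/1944) = -649/54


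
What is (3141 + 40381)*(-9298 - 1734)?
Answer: -480134704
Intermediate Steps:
(3141 + 40381)*(-9298 - 1734) = 43522*(-11032) = -480134704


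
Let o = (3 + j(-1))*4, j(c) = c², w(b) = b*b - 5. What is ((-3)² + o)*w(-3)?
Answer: 100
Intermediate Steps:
w(b) = -5 + b² (w(b) = b² - 5 = -5 + b²)
o = 16 (o = (3 + (-1)²)*4 = (3 + 1)*4 = 4*4 = 16)
((-3)² + o)*w(-3) = ((-3)² + 16)*(-5 + (-3)²) = (9 + 16)*(-5 + 9) = 25*4 = 100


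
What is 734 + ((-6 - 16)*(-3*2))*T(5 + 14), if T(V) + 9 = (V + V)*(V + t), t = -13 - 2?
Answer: 19610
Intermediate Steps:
t = -15
T(V) = -9 + 2*V*(-15 + V) (T(V) = -9 + (V + V)*(V - 15) = -9 + (2*V)*(-15 + V) = -9 + 2*V*(-15 + V))
734 + ((-6 - 16)*(-3*2))*T(5 + 14) = 734 + ((-6 - 16)*(-3*2))*(-9 - 30*(5 + 14) + 2*(5 + 14)²) = 734 + (-22*(-6))*(-9 - 30*19 + 2*19²) = 734 + 132*(-9 - 570 + 2*361) = 734 + 132*(-9 - 570 + 722) = 734 + 132*143 = 734 + 18876 = 19610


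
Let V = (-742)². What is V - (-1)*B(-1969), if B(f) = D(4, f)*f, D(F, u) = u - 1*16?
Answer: 4459029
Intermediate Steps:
D(F, u) = -16 + u (D(F, u) = u - 16 = -16 + u)
B(f) = f*(-16 + f) (B(f) = (-16 + f)*f = f*(-16 + f))
V = 550564
V - (-1)*B(-1969) = 550564 - (-1)*(-1969*(-16 - 1969)) = 550564 - (-1)*(-1969*(-1985)) = 550564 - (-1)*3908465 = 550564 - 1*(-3908465) = 550564 + 3908465 = 4459029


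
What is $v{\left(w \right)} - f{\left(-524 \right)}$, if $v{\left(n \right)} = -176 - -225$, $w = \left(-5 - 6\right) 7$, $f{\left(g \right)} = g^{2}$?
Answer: $-274527$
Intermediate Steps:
$w = -77$ ($w = \left(-11\right) 7 = -77$)
$v{\left(n \right)} = 49$ ($v{\left(n \right)} = -176 + 225 = 49$)
$v{\left(w \right)} - f{\left(-524 \right)} = 49 - \left(-524\right)^{2} = 49 - 274576 = -274527$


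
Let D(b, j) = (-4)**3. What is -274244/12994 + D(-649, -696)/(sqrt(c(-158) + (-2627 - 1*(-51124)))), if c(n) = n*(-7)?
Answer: -137122/6497 - 64*sqrt(49603)/49603 ≈ -21.393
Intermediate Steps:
D(b, j) = -64
c(n) = -7*n
-274244/12994 + D(-649, -696)/(sqrt(c(-158) + (-2627 - 1*(-51124)))) = -274244/12994 - 64/sqrt(-7*(-158) + (-2627 - 1*(-51124))) = -274244*1/12994 - 64/sqrt(1106 + (-2627 + 51124)) = -137122/6497 - 64/sqrt(1106 + 48497) = -137122/6497 - 64*sqrt(49603)/49603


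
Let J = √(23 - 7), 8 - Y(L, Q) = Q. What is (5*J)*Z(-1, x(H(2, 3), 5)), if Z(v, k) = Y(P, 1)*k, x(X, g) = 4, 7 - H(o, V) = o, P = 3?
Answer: 560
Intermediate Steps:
H(o, V) = 7 - o
Y(L, Q) = 8 - Q
J = 4 (J = √16 = 4)
Z(v, k) = 7*k (Z(v, k) = (8 - 1*1)*k = (8 - 1)*k = 7*k)
(5*J)*Z(-1, x(H(2, 3), 5)) = (5*4)*(7*4) = 20*28 = 560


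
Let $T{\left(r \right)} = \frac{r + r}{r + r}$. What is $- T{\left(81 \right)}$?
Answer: $-1$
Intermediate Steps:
$T{\left(r \right)} = 1$ ($T{\left(r \right)} = \frac{2 r}{2 r} = 2 r \frac{1}{2 r} = 1$)
$- T{\left(81 \right)} = \left(-1\right) 1 = -1$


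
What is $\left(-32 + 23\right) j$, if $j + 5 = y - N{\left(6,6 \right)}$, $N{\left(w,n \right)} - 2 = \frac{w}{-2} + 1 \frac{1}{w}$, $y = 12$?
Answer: $- \frac{141}{2} \approx -70.5$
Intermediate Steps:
$N{\left(w,n \right)} = 2 + \frac{1}{w} - \frac{w}{2}$ ($N{\left(w,n \right)} = 2 + \left(\frac{w}{-2} + 1 \frac{1}{w}\right) = 2 + \left(w \left(- \frac{1}{2}\right) + \frac{1}{w}\right) = 2 - \left(\frac{w}{2} - \frac{1}{w}\right) = 2 + \frac{1}{w} - \frac{w}{2}$)
$j = \frac{47}{6}$ ($j = -5 + \left(12 - \left(2 + \frac{1}{6} - 3\right)\right) = -5 + \left(12 - - \frac{5}{6}\right) = -5 + \left(12 + \frac{5}{6}\right) = -5 + \frac{77}{6} = \frac{47}{6} \approx 7.8333$)
$\left(-32 + 23\right) j = \left(-32 + 23\right) \frac{47}{6} = \left(-9\right) \frac{47}{6} = - \frac{141}{2}$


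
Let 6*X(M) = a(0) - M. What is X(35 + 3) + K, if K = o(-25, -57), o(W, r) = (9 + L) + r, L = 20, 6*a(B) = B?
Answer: -103/3 ≈ -34.333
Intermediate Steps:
a(B) = B/6
X(M) = -M/6 (X(M) = ((⅙)*0 - M)/6 = (0 - M)/6 = (-M)/6 = -M/6)
o(W, r) = 29 + r (o(W, r) = (9 + 20) + r = 29 + r)
K = -28 (K = 29 - 57 = -28)
X(35 + 3) + K = -(35 + 3)/6 - 28 = -⅙*38 - 28 = -19/3 - 28 = -103/3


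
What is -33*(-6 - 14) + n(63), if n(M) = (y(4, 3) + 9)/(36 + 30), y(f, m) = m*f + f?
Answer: 43585/66 ≈ 660.38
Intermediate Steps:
y(f, m) = f + f*m (y(f, m) = f*m + f = f + f*m)
n(M) = 25/66 (n(M) = (4*(1 + 3) + 9)/(36 + 30) = (4*4 + 9)/66 = (16 + 9)*(1/66) = 25*(1/66) = 25/66)
-33*(-6 - 14) + n(63) = -33*(-6 - 14) + 25/66 = -33*(-20) + 25/66 = 660 + 25/66 = 43585/66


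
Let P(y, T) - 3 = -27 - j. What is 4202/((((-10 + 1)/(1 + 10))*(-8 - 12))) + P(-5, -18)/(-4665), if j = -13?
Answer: 7187587/27990 ≈ 256.79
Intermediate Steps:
P(y, T) = -11 (P(y, T) = 3 + (-27 - 1*(-13)) = 3 + (-27 + 13) = 3 - 14 = -11)
4202/((((-10 + 1)/(1 + 10))*(-8 - 12))) + P(-5, -18)/(-4665) = 4202/((((-10 + 1)/(1 + 10))*(-8 - 12))) - 11/(-4665) = 4202/((-9/11*(-20))) - 11*(-1/4665) = 4202/((-9*1/11*(-20))) + 11/4665 = 4202/((-9/11*(-20))) + 11/4665 = 4202/(180/11) + 11/4665 = 4202*(11/180) + 11/4665 = 23111/90 + 11/4665 = 7187587/27990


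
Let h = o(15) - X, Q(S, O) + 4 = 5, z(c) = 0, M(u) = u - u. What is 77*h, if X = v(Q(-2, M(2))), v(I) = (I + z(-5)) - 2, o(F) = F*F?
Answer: 17402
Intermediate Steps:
M(u) = 0
Q(S, O) = 1 (Q(S, O) = -4 + 5 = 1)
o(F) = F²
v(I) = -2 + I (v(I) = (I + 0) - 2 = I - 2 = -2 + I)
X = -1 (X = -2 + 1 = -1)
h = 226 (h = 15² - 1*(-1) = 225 + 1 = 226)
77*h = 77*226 = 17402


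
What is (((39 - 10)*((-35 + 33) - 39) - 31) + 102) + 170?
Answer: -948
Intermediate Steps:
(((39 - 10)*((-35 + 33) - 39) - 31) + 102) + 170 = ((29*(-2 - 39) - 31) + 102) + 170 = ((29*(-41) - 31) + 102) + 170 = ((-1189 - 31) + 102) + 170 = (-1220 + 102) + 170 = -1118 + 170 = -948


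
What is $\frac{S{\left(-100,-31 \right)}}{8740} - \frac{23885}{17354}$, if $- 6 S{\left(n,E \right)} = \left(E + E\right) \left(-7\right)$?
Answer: $- \frac{315015259}{227510940} \approx -1.3846$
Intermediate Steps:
$S{\left(n,E \right)} = \frac{7 E}{3}$ ($S{\left(n,E \right)} = - \frac{\left(E + E\right) \left(-7\right)}{6} = - \frac{2 E \left(-7\right)}{6} = - \frac{\left(-14\right) E}{6} = \frac{7 E}{3}$)
$\frac{S{\left(-100,-31 \right)}}{8740} - \frac{23885}{17354} = \frac{\frac{7}{3} \left(-31\right)}{8740} - \frac{23885}{17354} = \left(- \frac{217}{3}\right) \frac{1}{8740} - \frac{23885}{17354} = - \frac{217}{26220} - \frac{23885}{17354} = - \frac{315015259}{227510940}$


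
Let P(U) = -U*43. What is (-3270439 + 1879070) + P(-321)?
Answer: -1377566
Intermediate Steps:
P(U) = -43*U
(-3270439 + 1879070) + P(-321) = (-3270439 + 1879070) - 43*(-321) = -1391369 + 13803 = -1377566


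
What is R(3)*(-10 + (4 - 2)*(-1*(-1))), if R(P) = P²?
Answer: -72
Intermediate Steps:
R(3)*(-10 + (4 - 2)*(-1*(-1))) = 3²*(-10 + (4 - 2)*(-1*(-1))) = 9*(-10 + 2*1) = 9*(-10 + 2) = 9*(-8) = -72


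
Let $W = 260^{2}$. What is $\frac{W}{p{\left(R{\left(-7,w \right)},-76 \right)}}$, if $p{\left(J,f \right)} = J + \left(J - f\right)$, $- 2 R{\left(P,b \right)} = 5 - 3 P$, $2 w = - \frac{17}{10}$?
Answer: $1352$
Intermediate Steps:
$w = - \frac{17}{20}$ ($w = \frac{\left(-17\right) \frac{1}{10}}{2} = \frac{1}{2} \left(- \frac{17}{10}\right) = - \frac{17}{20} \approx -0.85$)
$W = 67600$
$R{\left(P,b \right)} = - \frac{5}{2} + \frac{3 P}{2}$ ($R{\left(P,b \right)} = - \frac{5 - 3 P}{2} = - \frac{5}{2} + \frac{3 P}{2}$)
$p{\left(J,f \right)} = - f + 2 J$
$\frac{W}{p{\left(R{\left(-7,w \right)},-76 \right)}} = \frac{67600}{\left(-1\right) \left(-76\right) + 2 \left(- \frac{5}{2} + \frac{3}{2} \left(-7\right)\right)} = \frac{67600}{76 + 2 \left(- \frac{5}{2} - \frac{21}{2}\right)} = \frac{67600}{76 + 2 \left(-13\right)} = \frac{67600}{76 - 26} = \frac{67600}{50} = 67600 \cdot \frac{1}{50} = 1352$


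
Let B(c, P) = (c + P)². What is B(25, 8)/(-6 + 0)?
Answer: -363/2 ≈ -181.50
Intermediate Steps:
B(c, P) = (P + c)²
B(25, 8)/(-6 + 0) = (8 + 25)²/(-6 + 0) = 33²/(-6) = -⅙*1089 = -363/2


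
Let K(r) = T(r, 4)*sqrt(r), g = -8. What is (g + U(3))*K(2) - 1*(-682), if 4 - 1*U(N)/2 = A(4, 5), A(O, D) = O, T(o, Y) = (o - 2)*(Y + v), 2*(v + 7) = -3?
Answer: 682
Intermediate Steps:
v = -17/2 (v = -7 + (1/2)*(-3) = -7 - 3/2 = -17/2 ≈ -8.5000)
T(o, Y) = (-2 + o)*(-17/2 + Y) (T(o, Y) = (o - 2)*(Y - 17/2) = (-2 + o)*(-17/2 + Y))
U(N) = 0 (U(N) = 8 - 2*4 = 8 - 8 = 0)
K(r) = sqrt(r)*(9 - 9*r/2) (K(r) = (17 - 2*4 - 17*r/2 + 4*r)*sqrt(r) = (17 - 8 - 17*r/2 + 4*r)*sqrt(r) = (9 - 9*r/2)*sqrt(r) = sqrt(r)*(9 - 9*r/2))
(g + U(3))*K(2) - 1*(-682) = (-8 + 0)*(9*sqrt(2)*(2 - 1*2)/2) - 1*(-682) = -36*sqrt(2)*(2 - 2) + 682 = -36*sqrt(2)*0 + 682 = -8*0 + 682 = 0 + 682 = 682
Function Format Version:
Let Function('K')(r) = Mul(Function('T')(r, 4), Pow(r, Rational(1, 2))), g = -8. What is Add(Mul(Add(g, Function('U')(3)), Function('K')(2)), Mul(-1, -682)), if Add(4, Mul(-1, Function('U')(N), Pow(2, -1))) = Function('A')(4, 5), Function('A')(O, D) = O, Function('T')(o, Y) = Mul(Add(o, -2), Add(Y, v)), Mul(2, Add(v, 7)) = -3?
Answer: 682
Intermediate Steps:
v = Rational(-17, 2) (v = Add(-7, Mul(Rational(1, 2), -3)) = Add(-7, Rational(-3, 2)) = Rational(-17, 2) ≈ -8.5000)
Function('T')(o, Y) = Mul(Add(-2, o), Add(Rational(-17, 2), Y)) (Function('T')(o, Y) = Mul(Add(o, -2), Add(Y, Rational(-17, 2))) = Mul(Add(-2, o), Add(Rational(-17, 2), Y)))
Function('U')(N) = 0 (Function('U')(N) = Add(8, Mul(-2, 4)) = Add(8, -8) = 0)
Function('K')(r) = Mul(Pow(r, Rational(1, 2)), Add(9, Mul(Rational(-9, 2), r))) (Function('K')(r) = Mul(Add(17, Mul(-2, 4), Mul(Rational(-17, 2), r), Mul(4, r)), Pow(r, Rational(1, 2))) = Mul(Add(17, -8, Mul(Rational(-17, 2), r), Mul(4, r)), Pow(r, Rational(1, 2))) = Mul(Add(9, Mul(Rational(-9, 2), r)), Pow(r, Rational(1, 2))) = Mul(Pow(r, Rational(1, 2)), Add(9, Mul(Rational(-9, 2), r))))
Add(Mul(Add(g, Function('U')(3)), Function('K')(2)), Mul(-1, -682)) = Add(Mul(Add(-8, 0), Mul(Rational(9, 2), Pow(2, Rational(1, 2)), Add(2, Mul(-1, 2)))), Mul(-1, -682)) = Add(Mul(-8, Mul(Rational(9, 2), Pow(2, Rational(1, 2)), Add(2, -2))), 682) = Add(Mul(-8, Mul(Rational(9, 2), Pow(2, Rational(1, 2)), 0)), 682) = Add(Mul(-8, 0), 682) = Add(0, 682) = 682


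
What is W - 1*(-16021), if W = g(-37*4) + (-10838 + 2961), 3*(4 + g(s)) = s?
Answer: 24272/3 ≈ 8090.7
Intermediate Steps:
g(s) = -4 + s/3
W = -23791/3 (W = (-4 + (-37*4)/3) + (-10838 + 2961) = (-4 + (1/3)*(-148)) - 7877 = (-4 - 148/3) - 7877 = -160/3 - 7877 = -23791/3 ≈ -7930.3)
W - 1*(-16021) = -23791/3 - 1*(-16021) = -23791/3 + 16021 = 24272/3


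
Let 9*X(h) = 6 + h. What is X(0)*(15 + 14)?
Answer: 58/3 ≈ 19.333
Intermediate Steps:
X(h) = ⅔ + h/9 (X(h) = (6 + h)/9 = ⅔ + h/9)
X(0)*(15 + 14) = (⅔ + (⅑)*0)*(15 + 14) = (⅔ + 0)*29 = (⅔)*29 = 58/3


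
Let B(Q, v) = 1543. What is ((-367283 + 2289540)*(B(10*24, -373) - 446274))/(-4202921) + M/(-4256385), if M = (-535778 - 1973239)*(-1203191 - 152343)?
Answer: -507411813052559383/851869042885 ≈ -5.9565e+5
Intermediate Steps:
M = 3401057850078 (M = -2509017*(-1355534) = 3401057850078)
((-367283 + 2289540)*(B(10*24, -373) - 446274))/(-4202921) + M/(-4256385) = ((-367283 + 2289540)*(1543 - 446274))/(-4202921) + 3401057850078/(-4256385) = (1922257*(-444731))*(-1/4202921) + 3401057850078*(-1/4256385) = -854887277867*(-1/4202921) - 161955135718/202685 = 854887277867/4202921 - 161955135718/202685 = -507411813052559383/851869042885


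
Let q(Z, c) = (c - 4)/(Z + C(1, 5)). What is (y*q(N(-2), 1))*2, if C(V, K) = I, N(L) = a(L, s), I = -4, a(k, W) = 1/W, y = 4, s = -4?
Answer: 96/17 ≈ 5.6471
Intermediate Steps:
N(L) = -¼ (N(L) = 1/(-4) = -¼)
C(V, K) = -4
q(Z, c) = (-4 + c)/(-4 + Z) (q(Z, c) = (c - 4)/(Z - 4) = (-4 + c)/(-4 + Z))
(y*q(N(-2), 1))*2 = (4*((-4 + 1)/(-4 - ¼)))*2 = (4*(-3/(-17/4)))*2 = (4*(-4/17*(-3)))*2 = (4*(12/17))*2 = (48/17)*2 = 96/17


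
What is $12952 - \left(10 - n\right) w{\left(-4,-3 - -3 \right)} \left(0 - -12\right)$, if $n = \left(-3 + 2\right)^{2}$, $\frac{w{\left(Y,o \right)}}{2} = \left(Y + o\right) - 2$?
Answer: $14248$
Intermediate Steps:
$w{\left(Y,o \right)} = -4 + 2 Y + 2 o$ ($w{\left(Y,o \right)} = 2 \left(\left(Y + o\right) - 2\right) = 2 \left(-2 + Y + o\right) = -4 + 2 Y + 2 o$)
$n = 1$ ($n = \left(-1\right)^{2} = 1$)
$12952 - \left(10 - n\right) w{\left(-4,-3 - -3 \right)} \left(0 - -12\right) = 12952 - \left(10 - 1\right) \left(-4 + 2 \left(-4\right) + 2 \left(-3 - -3\right)\right) \left(0 - -12\right) = 12952 - \left(10 - 1\right) \left(-4 - 8 + 2 \left(-3 + 3\right)\right) \left(0 + 12\right) = 12952 - 9 \left(-4 - 8 + 2 \cdot 0\right) 12 = 12952 - 9 \left(-4 - 8 + 0\right) 12 = 12952 - 9 \left(-12\right) 12 = 12952 - \left(-108\right) 12 = 12952 - -1296 = 12952 + 1296 = 14248$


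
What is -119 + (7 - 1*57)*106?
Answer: -5419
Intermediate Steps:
-119 + (7 - 1*57)*106 = -119 + (7 - 57)*106 = -119 - 50*106 = -119 - 5300 = -5419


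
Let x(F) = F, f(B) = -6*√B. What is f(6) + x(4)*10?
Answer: 40 - 6*√6 ≈ 25.303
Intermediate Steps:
f(6) + x(4)*10 = -6*√6 + 4*10 = -6*√6 + 40 = 40 - 6*√6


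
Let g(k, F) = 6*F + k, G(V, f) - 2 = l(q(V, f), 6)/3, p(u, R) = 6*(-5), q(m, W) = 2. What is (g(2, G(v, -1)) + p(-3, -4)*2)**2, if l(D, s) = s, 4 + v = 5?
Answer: 1156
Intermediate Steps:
v = 1 (v = -4 + 5 = 1)
p(u, R) = -30
G(V, f) = 4 (G(V, f) = 2 + 6/3 = 2 + 6*(1/3) = 2 + 2 = 4)
g(k, F) = k + 6*F
(g(2, G(v, -1)) + p(-3, -4)*2)**2 = ((2 + 6*4) - 30*2)**2 = ((2 + 24) - 60)**2 = (26 - 60)**2 = (-34)**2 = 1156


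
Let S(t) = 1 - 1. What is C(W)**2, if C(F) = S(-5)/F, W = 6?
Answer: 0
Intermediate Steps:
S(t) = 0
C(F) = 0 (C(F) = 0/F = 0)
C(W)**2 = 0**2 = 0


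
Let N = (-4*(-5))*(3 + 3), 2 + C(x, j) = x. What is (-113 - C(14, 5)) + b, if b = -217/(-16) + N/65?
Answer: -22795/208 ≈ -109.59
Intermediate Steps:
C(x, j) = -2 + x
N = 120 (N = 20*6 = 120)
b = 3205/208 (b = -217/(-16) + 120/65 = -217*(-1/16) + 120*(1/65) = 217/16 + 24/13 = 3205/208 ≈ 15.409)
(-113 - C(14, 5)) + b = (-113 - (-2 + 14)) + 3205/208 = (-113 - 1*12) + 3205/208 = (-113 - 12) + 3205/208 = -125 + 3205/208 = -22795/208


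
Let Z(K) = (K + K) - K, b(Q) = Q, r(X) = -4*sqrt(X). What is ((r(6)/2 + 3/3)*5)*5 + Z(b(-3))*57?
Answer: -146 - 50*sqrt(6) ≈ -268.47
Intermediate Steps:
Z(K) = K (Z(K) = 2*K - K = K)
((r(6)/2 + 3/3)*5)*5 + Z(b(-3))*57 = ((-4*sqrt(6)/2 + 3/3)*5)*5 - 3*57 = ((-4*sqrt(6)*(1/2) + 3*(1/3))*5)*5 - 171 = ((-2*sqrt(6) + 1)*5)*5 - 171 = ((1 - 2*sqrt(6))*5)*5 - 171 = (5 - 10*sqrt(6))*5 - 171 = (25 - 50*sqrt(6)) - 171 = -146 - 50*sqrt(6)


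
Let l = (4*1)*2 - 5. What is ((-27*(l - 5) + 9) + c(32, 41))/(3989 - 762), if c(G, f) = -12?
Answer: 51/3227 ≈ 0.015804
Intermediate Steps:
l = 3 (l = 4*2 - 5 = 8 - 5 = 3)
((-27*(l - 5) + 9) + c(32, 41))/(3989 - 762) = ((-27*(3 - 5) + 9) - 12)/(3989 - 762) = ((-27*(-2) + 9) - 12)/3227 = ((54 + 9) - 12)*(1/3227) = (63 - 12)*(1/3227) = 51*(1/3227) = 51/3227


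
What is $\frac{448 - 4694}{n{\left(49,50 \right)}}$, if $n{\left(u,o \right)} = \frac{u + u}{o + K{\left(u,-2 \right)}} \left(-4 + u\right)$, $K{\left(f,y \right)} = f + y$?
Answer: $- \frac{205931}{2205} \approx -93.393$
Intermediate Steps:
$n{\left(u,o \right)} = \frac{2 u \left(-4 + u\right)}{-2 + o + u}$ ($n{\left(u,o \right)} = \frac{u + u}{o + \left(u - 2\right)} \left(-4 + u\right) = \frac{2 u}{o + \left(-2 + u\right)} \left(-4 + u\right) = \frac{2 u}{-2 + o + u} \left(-4 + u\right) = \frac{2 u \left(-4 + u\right)}{-2 + o + u}$)
$\frac{448 - 4694}{n{\left(49,50 \right)}} = \frac{448 - 4694}{2 \cdot 49 \frac{1}{-2 + 50 + 49} \left(-4 + 49\right)} = - \frac{4246}{2 \cdot 49 \cdot \frac{1}{97} \cdot 45} = - \frac{4246}{\frac{4410}{97}} = \left(-4246\right) \frac{97}{4410} = - \frac{205931}{2205}$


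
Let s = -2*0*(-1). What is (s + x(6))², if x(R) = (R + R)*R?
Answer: 5184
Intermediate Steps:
s = 0 (s = 0*(-1) = 0)
x(R) = 2*R² (x(R) = (2*R)*R = 2*R²)
(s + x(6))² = (0 + 2*6²)² = (0 + 2*36)² = (0 + 72)² = 72² = 5184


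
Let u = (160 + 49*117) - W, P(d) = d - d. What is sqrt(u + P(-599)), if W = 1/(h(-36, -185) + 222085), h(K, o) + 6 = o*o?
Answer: 49*sqrt(10077088349)/64076 ≈ 76.766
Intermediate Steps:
h(K, o) = -6 + o**2 (h(K, o) = -6 + o*o = -6 + o**2)
P(d) = 0
W = 1/256304 (W = 1/((-6 + (-185)**2) + 222085) = 1/((-6 + 34225) + 222085) = 1/(34219 + 222085) = 1/256304 ≈ 3.9016e-6)
u = 1510399471/256304 (u = (160 + 49*117) - 1*1/256304 = (160 + 5733) - 1/256304 = 5893 - 1/256304 = 1510399471/256304 ≈ 5893.0)
sqrt(u + P(-599)) = sqrt(1510399471/256304 + 0) = sqrt(1510399471/256304) = 49*sqrt(10077088349)/64076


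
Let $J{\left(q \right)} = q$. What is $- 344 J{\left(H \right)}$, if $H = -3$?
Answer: $1032$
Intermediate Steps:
$- 344 J{\left(H \right)} = \left(-344\right) \left(-3\right) = 1032$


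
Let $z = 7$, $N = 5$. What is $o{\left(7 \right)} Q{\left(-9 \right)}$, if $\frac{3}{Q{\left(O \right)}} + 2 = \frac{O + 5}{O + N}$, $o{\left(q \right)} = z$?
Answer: $-21$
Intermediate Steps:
$o{\left(q \right)} = 7$
$Q{\left(O \right)} = -3$ ($Q{\left(O \right)} = \frac{3}{-2 + \frac{O + 5}{O + 5}} = \frac{3}{-2 + \frac{5 + O}{5 + O}} = \frac{3}{-2 + 1} = \frac{3}{-1} = 3 \left(-1\right) = -3$)
$o{\left(7 \right)} Q{\left(-9 \right)} = 7 \left(-3\right) = -21$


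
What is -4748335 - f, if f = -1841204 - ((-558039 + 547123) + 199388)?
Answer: -2718659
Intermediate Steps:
f = -2029676 (f = -1841204 - (-10916 + 199388) = -1841204 - 1*188472 = -1841204 - 188472 = -2029676)
-4748335 - f = -4748335 - 1*(-2029676) = -4748335 + 2029676 = -2718659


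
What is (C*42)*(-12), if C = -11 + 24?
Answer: -6552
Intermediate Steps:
C = 13
(C*42)*(-12) = (13*42)*(-12) = 546*(-12) = -6552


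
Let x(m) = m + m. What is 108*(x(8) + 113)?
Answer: 13932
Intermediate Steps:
x(m) = 2*m
108*(x(8) + 113) = 108*(2*8 + 113) = 108*(16 + 113) = 108*129 = 13932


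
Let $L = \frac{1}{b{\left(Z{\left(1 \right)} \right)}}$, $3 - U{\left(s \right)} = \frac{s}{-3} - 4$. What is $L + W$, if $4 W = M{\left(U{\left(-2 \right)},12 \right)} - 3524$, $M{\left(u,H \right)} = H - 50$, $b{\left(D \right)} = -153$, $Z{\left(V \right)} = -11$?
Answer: $- \frac{272495}{306} \approx -890.51$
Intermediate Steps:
$U{\left(s \right)} = 7 + \frac{s}{3}$ ($U{\left(s \right)} = 3 - \left(\frac{s}{-3} - 4\right) = 3 - \left(s \left(- \frac{1}{3}\right) - 4\right) = 3 - \left(- \frac{s}{3} - 4\right) = 3 - \left(-4 - \frac{s}{3}\right) = 3 + \left(4 + \frac{s}{3}\right) = 7 + \frac{s}{3}$)
$M{\left(u,H \right)} = -50 + H$
$L = - \frac{1}{153}$ ($L = \frac{1}{-153} = - \frac{1}{153} \approx -0.0065359$)
$W = - \frac{1781}{2}$ ($W = \frac{\left(-50 + 12\right) - 3524}{4} = \frac{-38 - 3524}{4} = \frac{1}{4} \left(-3562\right) = - \frac{1781}{2} \approx -890.5$)
$L + W = - \frac{1}{153} - \frac{1781}{2} = - \frac{272495}{306}$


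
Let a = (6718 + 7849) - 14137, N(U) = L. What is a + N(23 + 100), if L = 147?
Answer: 577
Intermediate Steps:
N(U) = 147
a = 430 (a = 14567 - 14137 = 430)
a + N(23 + 100) = 430 + 147 = 577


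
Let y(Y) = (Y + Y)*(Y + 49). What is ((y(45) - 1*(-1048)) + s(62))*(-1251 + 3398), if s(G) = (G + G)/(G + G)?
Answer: 20415823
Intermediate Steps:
s(G) = 1 (s(G) = (2*G)/((2*G)) = (2*G)*(1/(2*G)) = 1)
y(Y) = 2*Y*(49 + Y) (y(Y) = (2*Y)*(49 + Y) = 2*Y*(49 + Y))
((y(45) - 1*(-1048)) + s(62))*(-1251 + 3398) = ((2*45*(49 + 45) - 1*(-1048)) + 1)*(-1251 + 3398) = ((2*45*94 + 1048) + 1)*2147 = ((8460 + 1048) + 1)*2147 = (9508 + 1)*2147 = 9509*2147 = 20415823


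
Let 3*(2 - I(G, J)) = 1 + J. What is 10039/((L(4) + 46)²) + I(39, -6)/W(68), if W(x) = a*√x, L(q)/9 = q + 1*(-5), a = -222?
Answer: 10039/1369 - 11*√17/22644 ≈ 7.3311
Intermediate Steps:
I(G, J) = 5/3 - J/3 (I(G, J) = 2 - (1 + J)/3 = 2 + (-⅓ - J/3) = 5/3 - J/3)
L(q) = -45 + 9*q (L(q) = 9*(q + 1*(-5)) = 9*(q - 5) = 9*(-5 + q) = -45 + 9*q)
W(x) = -222*√x
10039/((L(4) + 46)²) + I(39, -6)/W(68) = 10039/(((-45 + 9*4) + 46)²) + (5/3 - ⅓*(-6))/((-444*√17)) = 10039/(((-45 + 36) + 46)²) + (5/3 + 2)/((-444*√17)) = 10039/((-9 + 46)²) + 11/(3*((-444*√17))) = 10039/(37²) + 11*(-√17/7548)/3 = 10039/1369 - 11*√17/22644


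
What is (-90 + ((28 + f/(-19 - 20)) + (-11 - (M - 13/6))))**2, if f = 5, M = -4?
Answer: 3031081/676 ≈ 4483.8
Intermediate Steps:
(-90 + ((28 + f/(-19 - 20)) + (-11 - (M - 13/6))))**2 = (-90 + ((28 + 5/(-19 - 20)) + (-11 - (-4 - 13/6))))**2 = (-90 + ((28 + 5/(-39)) + (-11 - (-4 - 13*1/6))))**2 = (-90 + ((28 - 1/39*5) + (-11 - (-4 - 13/6))))**2 = (-90 + ((28 - 5/39) + (-11 - 1*(-37/6))))**2 = (-90 + (1087/39 + (-11 + 37/6)))**2 = (-90 + (1087/39 - 29/6))**2 = (-90 + 599/26)**2 = (-1741/26)**2 = 3031081/676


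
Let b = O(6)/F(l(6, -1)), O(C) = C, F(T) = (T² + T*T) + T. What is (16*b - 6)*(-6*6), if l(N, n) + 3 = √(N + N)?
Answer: -39960/23 - 25344*√3/23 ≈ -3646.0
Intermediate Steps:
l(N, n) = -3 + √2*√N (l(N, n) = -3 + √(N + N) = -3 + √(2*N) = -3 + √2*√N)
F(T) = T + 2*T² (F(T) = (T² + T²) + T = 2*T² + T = T + 2*T²)
b = 6/((-5 + 4*√3)*(-3 + 2*√3)) (b = 6/(((-3 + √2*√6)*(1 + 2*(-3 + √2*√6)))) = 6/(((-3 + 2*√3)*(1 + 2*(-3 + 2*√3)))) = 6/(((-3 + 2*√3)*(1 + (-6 + 4*√3)))) = 6/(((-3 + 2*√3)*(-5 + 4*√3))) = 6/(((-5 + 4*√3)*(-3 + 2*√3))) = 6*(1/((-5 + 4*√3)*(-3 + 2*√3))) = 6/((-5 + 4*√3)*(-3 + 2*√3)) ≈ 6.7048)
(16*b - 6)*(-6*6) = (16*(78/23 + 44*√3/23) - 6)*(-6*6) = ((1248/23 + 704*√3/23) - 6)*(-36) = (1110/23 + 704*√3/23)*(-36) = -39960/23 - 25344*√3/23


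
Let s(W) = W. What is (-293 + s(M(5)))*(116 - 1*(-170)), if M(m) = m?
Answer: -82368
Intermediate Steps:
(-293 + s(M(5)))*(116 - 1*(-170)) = (-293 + 5)*(116 - 1*(-170)) = -288*(116 + 170) = -288*286 = -82368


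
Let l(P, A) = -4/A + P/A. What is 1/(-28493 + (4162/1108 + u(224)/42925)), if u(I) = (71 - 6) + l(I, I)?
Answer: -133170520/3793927190877 ≈ -3.5101e-5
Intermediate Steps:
u(I) = 65 + (-4 + I)/I (u(I) = (71 - 6) + (-4 + I)/I = 65 + (-4 + I)/I)
1/(-28493 + (4162/1108 + u(224)/42925)) = 1/(-28493 + (4162/1108 + (66 - 4/224)/42925)) = 1/(-28493 + (4162*(1/1108) + (66 - 4*1/224)*(1/42925))) = 1/(-28493 + (2081/554 + (66 - 1/56)*(1/42925))) = 1/(-28493 + (2081/554 + (3695/56)*(1/42925))) = 1/(-28493 + (2081/554 + 739/480760)) = 1/(-28493 + 500435483/133170520) = 1/(-3793927190877/133170520) = -133170520/3793927190877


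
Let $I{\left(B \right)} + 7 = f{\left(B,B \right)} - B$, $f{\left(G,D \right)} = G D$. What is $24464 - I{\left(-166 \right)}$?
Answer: $-3251$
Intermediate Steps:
$f{\left(G,D \right)} = D G$
$I{\left(B \right)} = -7 + B^{2} - B$ ($I{\left(B \right)} = -7 - \left(B - B B\right) = -7 + \left(B^{2} - B\right) = -7 + B^{2} - B$)
$24464 - I{\left(-166 \right)} = 24464 - \left(-7 + \left(-166\right)^{2} - -166\right) = 24464 - \left(-7 + 27556 + 166\right) = 24464 - 27715 = -3251$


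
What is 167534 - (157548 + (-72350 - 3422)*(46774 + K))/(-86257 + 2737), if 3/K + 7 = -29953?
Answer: 2698579256201/21571200 ≈ 1.2510e+5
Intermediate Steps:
K = -3/29960 (K = 3/(-7 - 29953) = 3/(-29960) = 3*(-1/29960) = -3/29960 ≈ -0.00010013)
167534 - (157548 + (-72350 - 3422)*(46774 + K))/(-86257 + 2737) = 167534 - (157548 + (-72350 - 3422)*(46774 - 3/29960))/(-86257 + 2737) = 167534 - (157548 - 75772*1401349037/29960)/(-83520) = 167534 - (157548 - 26545754807891/7490)*(-1)/83520 = 167534 - (-26544574773371)*(-1)/(7490*83520) = 167534 - 1*915330164599/21571200 = 167534 - 915330164599/21571200 = 2698579256201/21571200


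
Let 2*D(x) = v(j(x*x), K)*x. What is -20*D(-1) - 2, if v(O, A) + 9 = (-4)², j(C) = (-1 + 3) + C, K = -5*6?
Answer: 68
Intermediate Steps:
K = -30
j(C) = 2 + C
v(O, A) = 7 (v(O, A) = -9 + (-4)² = -9 + 16 = 7)
D(x) = 7*x/2 (D(x) = (7*x)/2 = 7*x/2)
-20*D(-1) - 2 = -70*(-1) - 2 = -20*(-7/2) - 2 = 70 - 2 = 68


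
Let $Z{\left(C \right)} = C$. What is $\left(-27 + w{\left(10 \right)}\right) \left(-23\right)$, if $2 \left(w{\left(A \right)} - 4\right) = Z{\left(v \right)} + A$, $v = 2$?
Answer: $391$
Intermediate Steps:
$w{\left(A \right)} = 5 + \frac{A}{2}$ ($w{\left(A \right)} = 4 + \frac{2 + A}{2} = 4 + \left(1 + \frac{A}{2}\right) = 5 + \frac{A}{2}$)
$\left(-27 + w{\left(10 \right)}\right) \left(-23\right) = \left(-27 + \left(5 + \frac{1}{2} \cdot 10\right)\right) \left(-23\right) = \left(-27 + \left(5 + 5\right)\right) \left(-23\right) = \left(-27 + 10\right) \left(-23\right) = \left(-17\right) \left(-23\right) = 391$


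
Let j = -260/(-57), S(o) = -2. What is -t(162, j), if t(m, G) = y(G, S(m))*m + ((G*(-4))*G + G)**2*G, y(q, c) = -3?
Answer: -16691073124298/601692057 ≈ -27740.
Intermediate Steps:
j = 260/57 (j = -260*(-1/57) = 260/57 ≈ 4.5614)
t(m, G) = -3*m + G*(G - 4*G**2)**2 (t(m, G) = -3*m + ((G*(-4))*G + G)**2*G = -3*m + ((-4*G)*G + G)**2*G = -3*m + (-4*G**2 + G)**2*G = -3*m + (G - 4*G**2)**2*G = -3*m + G*(G - 4*G**2)**2)
-t(162, j) = -(-3*162 + (260/57)**3*(-1 + 4*(260/57))**2) = -(-486 + 17576000*(-1 + 1040/57)**2/185193) = -(-486 + 17576000*(983/57)**2/185193) = -(-486 + (17576000/185193)*(966289/3249)) = -(-486 + 16983495464000/601692057) = -1*16691073124298/601692057 = -16691073124298/601692057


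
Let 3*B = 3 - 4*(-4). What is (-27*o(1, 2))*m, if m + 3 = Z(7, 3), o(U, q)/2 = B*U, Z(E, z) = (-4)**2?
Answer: -4446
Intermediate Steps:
Z(E, z) = 16
B = 19/3 (B = (3 - 4*(-4))/3 = (3 + 16)/3 = (1/3)*19 = 19/3 ≈ 6.3333)
o(U, q) = 38*U/3 (o(U, q) = 2*(19*U/3) = 38*U/3)
m = 13 (m = -3 + 16 = 13)
(-27*o(1, 2))*m = -342*13 = -4446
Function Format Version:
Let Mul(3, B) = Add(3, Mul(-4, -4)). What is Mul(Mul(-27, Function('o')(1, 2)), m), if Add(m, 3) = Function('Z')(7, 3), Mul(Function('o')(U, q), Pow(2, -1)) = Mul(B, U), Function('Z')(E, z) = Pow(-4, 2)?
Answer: -4446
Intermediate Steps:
Function('Z')(E, z) = 16
B = Rational(19, 3) (B = Mul(Rational(1, 3), Add(3, Mul(-4, -4))) = Mul(Rational(1, 3), Add(3, 16)) = Mul(Rational(1, 3), 19) = Rational(19, 3) ≈ 6.3333)
Function('o')(U, q) = Mul(Rational(38, 3), U) (Function('o')(U, q) = Mul(2, Mul(Rational(19, 3), U)) = Mul(Rational(38, 3), U))
m = 13 (m = Add(-3, 16) = 13)
Mul(Mul(-27, Function('o')(1, 2)), m) = Mul(Mul(-27, Mul(Rational(38, 3), 1)), 13) = Mul(Mul(-27, Rational(38, 3)), 13) = Mul(-342, 13) = -4446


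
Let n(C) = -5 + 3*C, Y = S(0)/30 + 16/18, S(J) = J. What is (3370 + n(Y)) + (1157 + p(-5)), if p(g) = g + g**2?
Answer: 13634/3 ≈ 4544.7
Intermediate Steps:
Y = 8/9 (Y = 0/30 + 16/18 = 0*(1/30) + 16*(1/18) = 0 + 8/9 = 8/9 ≈ 0.88889)
(3370 + n(Y)) + (1157 + p(-5)) = (3370 + (-5 + 3*(8/9))) + (1157 - 5*(1 - 5)) = (3370 + (-5 + 8/3)) + (1157 - 5*(-4)) = (3370 - 7/3) + (1157 + 20) = 10103/3 + 1177 = 13634/3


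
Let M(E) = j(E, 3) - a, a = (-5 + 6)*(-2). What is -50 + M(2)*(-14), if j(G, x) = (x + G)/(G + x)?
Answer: -92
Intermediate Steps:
j(G, x) = 1 (j(G, x) = (G + x)/(G + x) = 1)
a = -2 (a = 1*(-2) = -2)
M(E) = 3 (M(E) = 1 - 1*(-2) = 1 + 2 = 3)
-50 + M(2)*(-14) = -50 + 3*(-14) = -50 - 42 = -92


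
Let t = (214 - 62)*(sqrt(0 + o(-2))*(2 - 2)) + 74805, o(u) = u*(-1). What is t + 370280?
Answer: 445085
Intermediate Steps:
o(u) = -u
t = 74805 (t = (214 - 62)*(sqrt(0 - 1*(-2))*(2 - 2)) + 74805 = 152*(sqrt(0 + 2)*0) + 74805 = 152*(sqrt(2)*0) + 74805 = 152*0 + 74805 = 0 + 74805 = 74805)
t + 370280 = 74805 + 370280 = 445085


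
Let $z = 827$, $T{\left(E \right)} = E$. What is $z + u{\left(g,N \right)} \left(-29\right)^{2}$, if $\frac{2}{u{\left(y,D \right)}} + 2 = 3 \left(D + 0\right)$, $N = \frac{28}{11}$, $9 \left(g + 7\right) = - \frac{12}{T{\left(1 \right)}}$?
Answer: $\frac{34888}{31} \approx 1125.4$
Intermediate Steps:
$g = - \frac{25}{3}$ ($g = -7 + \frac{\left(-12\right) 1^{-1}}{9} = -7 + \frac{\left(-12\right) 1}{9} = -7 + \frac{1}{9} \left(-12\right) = -7 - \frac{4}{3} = - \frac{25}{3} \approx -8.3333$)
$N = \frac{28}{11}$ ($N = 28 \cdot \frac{1}{11} = \frac{28}{11} \approx 2.5455$)
$u{\left(y,D \right)} = \frac{2}{-2 + 3 D}$ ($u{\left(y,D \right)} = \frac{2}{-2 + 3 \left(D + 0\right)} = \frac{2}{-2 + 3 D}$)
$z + u{\left(g,N \right)} \left(-29\right)^{2} = 827 + \frac{2}{-2 + 3 \cdot \frac{28}{11}} \left(-29\right)^{2} = 827 + \frac{2}{-2 + \frac{84}{11}} \cdot 841 = 827 + \frac{2}{\frac{62}{11}} \cdot 841 = 827 + 2 \cdot \frac{11}{62} \cdot 841 = 827 + \frac{11}{31} \cdot 841 = 827 + \frac{9251}{31} = \frac{34888}{31}$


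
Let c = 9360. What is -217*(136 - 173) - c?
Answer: -1331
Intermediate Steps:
-217*(136 - 173) - c = -217*(136 - 173) - 1*9360 = -217*(-37) - 9360 = 8029 - 9360 = -1331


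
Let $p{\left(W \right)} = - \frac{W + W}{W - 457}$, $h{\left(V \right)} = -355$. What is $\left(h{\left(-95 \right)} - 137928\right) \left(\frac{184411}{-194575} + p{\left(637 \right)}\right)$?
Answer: $\frac{3886893549599}{3502350} \approx 1.1098 \cdot 10^{6}$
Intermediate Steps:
$p{\left(W \right)} = - \frac{2 W}{-457 + W}$
$\left(h{\left(-95 \right)} - 137928\right) \left(\frac{184411}{-194575} + p{\left(637 \right)}\right) = \left(-355 - 137928\right) \left(\frac{184411}{-194575} - \frac{1274}{-457 + 637}\right) = - 138283 \left(184411 \left(- \frac{1}{194575}\right) - \frac{1274}{180}\right) = - 138283 \left(- \frac{184411}{194575} - 1274 \cdot \frac{1}{180}\right) = - 138283 \left(- \frac{184411}{194575} - \frac{637}{90}\right) = \left(-138283\right) \left(- \frac{28108253}{3502350}\right) = \frac{3886893549599}{3502350}$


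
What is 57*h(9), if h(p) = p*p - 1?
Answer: 4560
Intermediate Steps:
h(p) = -1 + p**2 (h(p) = p**2 - 1 = -1 + p**2)
57*h(9) = 57*(-1 + 9**2) = 57*(-1 + 81) = 57*80 = 4560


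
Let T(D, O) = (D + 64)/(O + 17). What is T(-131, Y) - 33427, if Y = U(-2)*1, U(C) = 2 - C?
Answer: -702034/21 ≈ -33430.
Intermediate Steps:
Y = 4 (Y = (2 - 1*(-2))*1 = (2 + 2)*1 = 4*1 = 4)
T(D, O) = (64 + D)/(17 + O)
T(-131, Y) - 33427 = (64 - 131)/(17 + 4) - 33427 = -67/21 - 33427 = -702034/21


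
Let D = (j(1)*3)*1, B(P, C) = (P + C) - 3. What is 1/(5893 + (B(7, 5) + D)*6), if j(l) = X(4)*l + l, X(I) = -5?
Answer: 1/5875 ≈ 0.00017021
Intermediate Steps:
B(P, C) = -3 + C + P (B(P, C) = (C + P) - 3 = -3 + C + P)
j(l) = -4*l (j(l) = -5*l + l = -4*l)
D = -12 (D = (-4*1*3)*1 = -4*3*1 = -12*1 = -12)
1/(5893 + (B(7, 5) + D)*6) = 1/(5893 + ((-3 + 5 + 7) - 12)*6) = 1/(5893 + (9 - 12)*6) = 1/(5893 - 3*6) = 1/(5893 - 18) = 1/5875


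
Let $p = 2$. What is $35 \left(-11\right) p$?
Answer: $-770$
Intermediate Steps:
$35 \left(-11\right) p = 35 \left(-11\right) 2 = \left(-385\right) 2 = -770$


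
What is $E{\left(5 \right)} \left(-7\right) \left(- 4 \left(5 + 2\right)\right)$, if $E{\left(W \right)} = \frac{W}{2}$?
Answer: $490$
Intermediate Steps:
$E{\left(W \right)} = \frac{W}{2}$ ($E{\left(W \right)} = W \frac{1}{2} = \frac{W}{2}$)
$E{\left(5 \right)} \left(-7\right) \left(- 4 \left(5 + 2\right)\right) = \frac{1}{2} \cdot 5 \left(-7\right) \left(- 4 \left(5 + 2\right)\right) = \frac{5}{2} \left(-7\right) \left(\left(-4\right) 7\right) = \left(- \frac{35}{2}\right) \left(-28\right) = 490$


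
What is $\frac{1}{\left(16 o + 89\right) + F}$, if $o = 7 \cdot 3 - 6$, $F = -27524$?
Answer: $- \frac{1}{27195} \approx -3.6771 \cdot 10^{-5}$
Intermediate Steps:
$o = 15$ ($o = 21 - 6 = 15$)
$\frac{1}{\left(16 o + 89\right) + F} = \frac{1}{\left(16 \cdot 15 + 89\right) - 27524} = \frac{1}{\left(240 + 89\right) - 27524} = \frac{1}{329 - 27524} = \frac{1}{-27195} = - \frac{1}{27195}$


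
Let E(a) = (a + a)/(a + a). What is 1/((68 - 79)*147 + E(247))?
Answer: -1/1616 ≈ -0.00061881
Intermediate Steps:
E(a) = 1 (E(a) = (2*a)/((2*a)) = (2*a)*(1/(2*a)) = 1)
1/((68 - 79)*147 + E(247)) = 1/((68 - 79)*147 + 1) = 1/(-11*147 + 1) = 1/(-1617 + 1) = 1/(-1616) = -1/1616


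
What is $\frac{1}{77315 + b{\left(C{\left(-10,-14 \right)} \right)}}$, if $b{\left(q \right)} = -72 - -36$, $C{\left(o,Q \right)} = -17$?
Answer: $\frac{1}{77279} \approx 1.294 \cdot 10^{-5}$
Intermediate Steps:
$b{\left(q \right)} = -36$ ($b{\left(q \right)} = -72 + 36 = -36$)
$\frac{1}{77315 + b{\left(C{\left(-10,-14 \right)} \right)}} = \frac{1}{77315 - 36} = \frac{1}{77279}$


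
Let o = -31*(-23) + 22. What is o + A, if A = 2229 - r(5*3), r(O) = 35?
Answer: 2929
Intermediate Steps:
o = 735 (o = 713 + 22 = 735)
A = 2194 (A = 2229 - 1*35 = 2229 - 35 = 2194)
o + A = 735 + 2194 = 2929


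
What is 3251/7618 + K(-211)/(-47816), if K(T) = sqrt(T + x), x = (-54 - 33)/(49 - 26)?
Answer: 3251/7618 - I*sqrt(28405)/549884 ≈ 0.42675 - 0.0003065*I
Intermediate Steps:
x = -87/23 ≈ -3.7826
K(T) = sqrt(-87/23 + T) (K(T) = sqrt(T - 87/23) = sqrt(-87/23 + T))
3251/7618 + K(-211)/(-47816) = 3251/7618 + (sqrt(-2001 + 529*(-211))/23)/(-47816) = 3251*(1/7618) + (sqrt(-2001 - 111619)/23)*(-1/47816) = 3251/7618 + (sqrt(-113620)/23)*(-1/47816) = 3251/7618 + ((2*I*sqrt(28405))/23)*(-1/47816) = 3251/7618 + (2*I*sqrt(28405)/23)*(-1/47816) = 3251/7618 - I*sqrt(28405)/549884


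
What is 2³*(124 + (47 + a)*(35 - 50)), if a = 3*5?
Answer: -6448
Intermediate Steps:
a = 15
2³*(124 + (47 + a)*(35 - 50)) = 2³*(124 + (47 + 15)*(35 - 50)) = 8*(124 + 62*(-15)) = 8*(124 - 930) = 8*(-806) = -6448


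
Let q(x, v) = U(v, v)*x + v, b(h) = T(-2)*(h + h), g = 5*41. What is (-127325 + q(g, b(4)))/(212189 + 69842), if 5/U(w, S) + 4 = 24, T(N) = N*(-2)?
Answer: -508967/1128124 ≈ -0.45116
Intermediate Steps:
T(N) = -2*N
g = 205
U(w, S) = ¼ (U(w, S) = 5/(-4 + 24) = 5/20 = 5*(1/20) = ¼)
b(h) = 8*h (b(h) = (-2*(-2))*(h + h) = 4*(2*h) = 8*h)
q(x, v) = v + x/4 (q(x, v) = x/4 + v = v + x/4)
(-127325 + q(g, b(4)))/(212189 + 69842) = (-127325 + (8*4 + (¼)*205))/(212189 + 69842) = (-127325 + (32 + 205/4))/282031 = (-127325 + 333/4)*(1/282031) = -508967/4*1/282031 = -508967/1128124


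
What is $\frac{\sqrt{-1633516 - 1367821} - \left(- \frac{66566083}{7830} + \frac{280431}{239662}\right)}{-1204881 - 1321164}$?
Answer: $- \frac{3987791202304}{1185064621216425} - \frac{i \sqrt{3001337}}{2526045} \approx -0.003365 - 0.00068583 i$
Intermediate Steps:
$\frac{\sqrt{-1633516 - 1367821} - \left(- \frac{66566083}{7830} + \frac{280431}{239662}\right)}{-1204881 - 1321164} = \frac{\sqrt{-3001337} - \left(\frac{280431}{239662} + \frac{802001}{\left(- \frac{1}{83}\right) 90 \cdot 87}\right)}{-2526045} = \left(i \sqrt{3001337} - \left(\frac{280431}{239662} + \frac{802001}{\left(- \frac{90}{83}\right) 87}\right)\right) \left(- \frac{1}{2526045}\right) = \left(i \sqrt{3001337} - \left(\frac{280431}{239662} + \frac{802001}{- \frac{7830}{83}}\right)\right) \left(- \frac{1}{2526045}\right) = \left(i \sqrt{3001337} - - \frac{3987791202304}{469138365}\right) \left(- \frac{1}{2526045}\right) = \left(i \sqrt{3001337} + \left(- \frac{280431}{239662} + \frac{66566083}{7830}\right)\right) \left(- \frac{1}{2526045}\right) = \left(i \sqrt{3001337} + \frac{3987791202304}{469138365}\right) \left(- \frac{1}{2526045}\right) = \left(\frac{3987791202304}{469138365} + i \sqrt{3001337}\right) \left(- \frac{1}{2526045}\right) = - \frac{3987791202304}{1185064621216425} - \frac{i \sqrt{3001337}}{2526045}$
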